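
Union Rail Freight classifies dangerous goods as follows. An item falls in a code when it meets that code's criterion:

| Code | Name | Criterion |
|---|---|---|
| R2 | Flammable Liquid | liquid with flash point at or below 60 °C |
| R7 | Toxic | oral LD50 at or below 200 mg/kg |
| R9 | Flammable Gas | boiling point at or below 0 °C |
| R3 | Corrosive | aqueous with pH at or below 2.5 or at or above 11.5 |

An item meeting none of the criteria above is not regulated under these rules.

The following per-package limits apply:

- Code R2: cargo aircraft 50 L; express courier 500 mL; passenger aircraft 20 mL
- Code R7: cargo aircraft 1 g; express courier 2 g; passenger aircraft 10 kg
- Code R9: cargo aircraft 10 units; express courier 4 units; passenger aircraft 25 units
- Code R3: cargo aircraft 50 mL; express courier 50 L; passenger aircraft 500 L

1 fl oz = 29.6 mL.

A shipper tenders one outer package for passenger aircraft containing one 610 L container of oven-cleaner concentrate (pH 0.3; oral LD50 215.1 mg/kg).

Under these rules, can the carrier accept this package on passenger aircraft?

No

pH 0.3 meets the Code R3 criterion (Corrosive), so the oven-cleaner concentrate is Code R3.
Code R3 quantity: 610 L.
610 L exceeds the passenger aircraft limit of 500 L for Code R3.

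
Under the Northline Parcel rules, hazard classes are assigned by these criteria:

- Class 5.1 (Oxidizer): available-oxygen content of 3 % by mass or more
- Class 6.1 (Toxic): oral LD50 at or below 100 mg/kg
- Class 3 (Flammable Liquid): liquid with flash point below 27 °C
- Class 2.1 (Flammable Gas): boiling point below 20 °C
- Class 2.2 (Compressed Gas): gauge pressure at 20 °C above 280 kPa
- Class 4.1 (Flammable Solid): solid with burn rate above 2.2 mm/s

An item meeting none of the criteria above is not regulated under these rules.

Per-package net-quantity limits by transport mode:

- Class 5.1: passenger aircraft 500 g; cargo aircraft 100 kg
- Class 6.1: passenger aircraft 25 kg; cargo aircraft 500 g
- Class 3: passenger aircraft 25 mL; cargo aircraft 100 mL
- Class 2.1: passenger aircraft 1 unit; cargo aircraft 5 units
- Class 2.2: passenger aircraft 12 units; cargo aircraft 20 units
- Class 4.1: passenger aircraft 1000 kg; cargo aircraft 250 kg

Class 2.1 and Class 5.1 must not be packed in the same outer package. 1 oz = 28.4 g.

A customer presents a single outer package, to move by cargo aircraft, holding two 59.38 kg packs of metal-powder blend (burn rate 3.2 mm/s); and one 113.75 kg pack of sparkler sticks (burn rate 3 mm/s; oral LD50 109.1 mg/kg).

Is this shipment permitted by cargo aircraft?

Burn rate 3.2 mm/s meets the Class 4.1 criterion (Flammable Solid), so the metal-powder blend is Class 4.1.
Burn rate 3 mm/s meets the Class 4.1 criterion (Flammable Solid), so the sparkler sticks are Class 4.1.
Class 4.1 net quantity: (two 59.38 kg packs = 118.76 kg) + 113.75 kg = 232.51 kg.
That is within the Class 4.1 cargo aircraft limit of 250 kg.

Yes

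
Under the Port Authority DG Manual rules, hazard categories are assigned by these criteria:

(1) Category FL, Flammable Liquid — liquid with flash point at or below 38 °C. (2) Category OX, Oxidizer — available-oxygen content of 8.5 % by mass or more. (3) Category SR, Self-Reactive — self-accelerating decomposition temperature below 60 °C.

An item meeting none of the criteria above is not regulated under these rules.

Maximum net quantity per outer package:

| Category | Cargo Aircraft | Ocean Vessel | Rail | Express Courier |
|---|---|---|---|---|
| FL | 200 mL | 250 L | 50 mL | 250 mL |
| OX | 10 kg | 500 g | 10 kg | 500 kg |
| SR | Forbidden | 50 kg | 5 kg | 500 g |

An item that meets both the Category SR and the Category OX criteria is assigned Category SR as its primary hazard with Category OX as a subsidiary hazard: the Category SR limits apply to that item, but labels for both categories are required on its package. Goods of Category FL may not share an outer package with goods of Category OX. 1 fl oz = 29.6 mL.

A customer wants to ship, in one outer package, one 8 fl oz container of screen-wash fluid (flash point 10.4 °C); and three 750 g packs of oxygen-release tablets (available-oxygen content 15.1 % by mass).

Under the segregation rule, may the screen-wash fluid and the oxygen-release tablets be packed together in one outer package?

No

The screen-wash fluid has flash point 10.4 °C, which is ≤ 38 °C, so it is Category FL (Flammable Liquid).
Available-oxygen content 15.1 % by mass meets the Category OX criterion (Oxidizer), so the oxygen-release tablets are Category OX.
Category FL and Category OX may not share an outer package.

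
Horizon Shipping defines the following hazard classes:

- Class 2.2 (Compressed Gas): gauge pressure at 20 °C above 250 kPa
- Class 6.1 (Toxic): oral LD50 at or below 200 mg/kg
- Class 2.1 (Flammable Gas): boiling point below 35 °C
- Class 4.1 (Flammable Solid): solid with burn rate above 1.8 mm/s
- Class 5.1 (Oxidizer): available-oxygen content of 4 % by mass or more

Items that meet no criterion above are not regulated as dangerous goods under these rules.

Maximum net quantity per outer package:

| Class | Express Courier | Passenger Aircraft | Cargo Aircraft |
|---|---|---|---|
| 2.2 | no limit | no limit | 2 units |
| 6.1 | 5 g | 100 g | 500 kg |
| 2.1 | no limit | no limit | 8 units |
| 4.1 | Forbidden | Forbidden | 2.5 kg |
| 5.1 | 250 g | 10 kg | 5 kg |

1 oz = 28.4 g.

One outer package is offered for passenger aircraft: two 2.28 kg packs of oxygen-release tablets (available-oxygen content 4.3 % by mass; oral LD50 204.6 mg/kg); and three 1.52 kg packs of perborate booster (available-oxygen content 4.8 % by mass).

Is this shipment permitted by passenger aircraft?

Oxygen-release tablets: available-oxygen content 4.3 % by mass ≥ 4 % by mass → Class 5.1 (Oxidizer).
The perborate booster has available-oxygen content 4.8 % by mass, which is ≥ 4 % by mass, so it is Class 5.1 (Oxidizer).
Total Class 5.1: (two 2.28 kg packs = 4.56 kg) + (three 1.52 kg packs = 4.56 kg) = 9.12 kg.
9.12 kg ≤ 10 kg (passenger aircraft limit, Class 5.1) — within limit.

Yes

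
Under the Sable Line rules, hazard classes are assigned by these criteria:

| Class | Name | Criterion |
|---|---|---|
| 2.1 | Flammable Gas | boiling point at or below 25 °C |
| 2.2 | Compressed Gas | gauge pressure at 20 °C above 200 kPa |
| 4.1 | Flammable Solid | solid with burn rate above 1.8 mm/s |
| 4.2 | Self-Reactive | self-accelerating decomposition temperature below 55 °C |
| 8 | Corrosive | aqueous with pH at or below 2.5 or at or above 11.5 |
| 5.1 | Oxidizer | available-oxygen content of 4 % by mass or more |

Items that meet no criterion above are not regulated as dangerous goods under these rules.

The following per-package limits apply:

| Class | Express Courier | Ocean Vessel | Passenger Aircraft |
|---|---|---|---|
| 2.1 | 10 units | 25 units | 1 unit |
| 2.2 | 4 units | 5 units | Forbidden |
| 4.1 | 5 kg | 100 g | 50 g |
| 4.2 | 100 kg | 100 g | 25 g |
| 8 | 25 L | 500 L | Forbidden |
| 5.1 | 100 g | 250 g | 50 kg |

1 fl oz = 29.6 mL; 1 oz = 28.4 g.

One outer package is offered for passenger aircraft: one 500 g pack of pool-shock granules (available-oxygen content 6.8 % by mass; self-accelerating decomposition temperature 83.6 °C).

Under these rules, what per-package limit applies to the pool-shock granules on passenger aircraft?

With available-oxygen content 6.8 % by mass (≥ 4 % by mass), the pool-shock granules fall in Class 5.1.
The passenger aircraft limit for Class 5.1 is 50 kg.

50 kg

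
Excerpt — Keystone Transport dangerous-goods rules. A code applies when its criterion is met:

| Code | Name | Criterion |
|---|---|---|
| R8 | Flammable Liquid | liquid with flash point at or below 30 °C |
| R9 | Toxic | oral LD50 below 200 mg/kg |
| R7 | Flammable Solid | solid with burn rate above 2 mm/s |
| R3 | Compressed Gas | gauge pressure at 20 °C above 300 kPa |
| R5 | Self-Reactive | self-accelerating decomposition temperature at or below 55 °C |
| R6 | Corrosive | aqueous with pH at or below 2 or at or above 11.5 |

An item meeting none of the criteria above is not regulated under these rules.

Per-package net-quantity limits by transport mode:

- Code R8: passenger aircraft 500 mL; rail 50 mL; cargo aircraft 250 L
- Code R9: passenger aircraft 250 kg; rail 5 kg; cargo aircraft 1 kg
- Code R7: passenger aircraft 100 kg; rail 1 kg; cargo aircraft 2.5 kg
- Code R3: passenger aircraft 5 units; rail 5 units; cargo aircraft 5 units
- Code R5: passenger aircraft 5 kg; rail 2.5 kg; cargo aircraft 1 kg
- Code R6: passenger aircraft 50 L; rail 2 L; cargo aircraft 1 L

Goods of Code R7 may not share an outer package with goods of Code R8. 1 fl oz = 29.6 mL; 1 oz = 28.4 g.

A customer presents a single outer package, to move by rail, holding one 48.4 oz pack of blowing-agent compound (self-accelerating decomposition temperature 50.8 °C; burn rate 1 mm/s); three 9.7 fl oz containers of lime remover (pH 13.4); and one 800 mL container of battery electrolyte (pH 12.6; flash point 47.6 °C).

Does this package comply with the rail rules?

Self-accelerating decomposition temperature 50.8 °C meets the Code R5 criterion (Self-Reactive), so the blowing-agent compound is Code R5.
Lime remover: pH 13.4 ≥ 11.5 → Code R6 (Corrosive).
The battery electrolyte has pH 12.6, which is ≥ 11.5, so it is Code R6 (Corrosive).
Code R5 quantity: one 48.4 oz pack = 1374.56 g.
1374.56 g is within the rail limit of 2.5 kg for Code R5.
Total Code R6: (three 9.7 fl oz containers = 861.36 mL) + 800 mL = 1661.36 mL.
That is within the Code R6 rail limit of 2 L.
The segregation rule (Code R7 with Code R8) does not apply to Code R5 with Code R6.
Every hazard code is within its rail limit and no segregation rule is violated.

Yes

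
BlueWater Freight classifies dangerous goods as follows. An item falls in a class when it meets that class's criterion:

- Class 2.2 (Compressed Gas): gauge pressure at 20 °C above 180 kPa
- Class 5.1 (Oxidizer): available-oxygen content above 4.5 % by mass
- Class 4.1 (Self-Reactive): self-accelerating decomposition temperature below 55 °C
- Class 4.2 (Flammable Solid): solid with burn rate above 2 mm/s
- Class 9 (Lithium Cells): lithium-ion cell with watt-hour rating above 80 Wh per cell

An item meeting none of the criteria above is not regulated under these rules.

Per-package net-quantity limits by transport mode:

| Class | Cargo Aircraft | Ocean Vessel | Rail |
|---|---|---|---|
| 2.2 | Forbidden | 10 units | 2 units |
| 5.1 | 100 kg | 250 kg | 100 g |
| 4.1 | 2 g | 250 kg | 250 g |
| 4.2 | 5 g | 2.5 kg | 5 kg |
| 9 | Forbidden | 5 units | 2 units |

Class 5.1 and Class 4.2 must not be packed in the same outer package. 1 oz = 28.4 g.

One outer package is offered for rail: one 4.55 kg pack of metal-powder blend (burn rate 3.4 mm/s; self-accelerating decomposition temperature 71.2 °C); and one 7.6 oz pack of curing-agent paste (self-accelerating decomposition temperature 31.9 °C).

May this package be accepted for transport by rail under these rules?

Yes

With burn rate 3.4 mm/s (> 2 mm/s), the metal-powder blend falls in Class 4.2.
The curing-agent paste has self-accelerating decomposition temperature 31.9 °C, which is < 55 °C, so it is Class 4.1 (Self-Reactive).
Class 4.2 quantity: 4.55 kg.
4.55 kg ≤ 5 kg (rail limit, Class 4.2) — within limit.
Class 4.1 quantity: one 7.6 oz pack = 215.84 g.
215.84 g ≤ 250 g (rail limit, Class 4.1) — within limit.
The segregation rule (Class 5.1 with Class 4.2) does not apply to Class 4.2 with Class 4.1.
Every hazard class is within its rail limit and no segregation rule is violated.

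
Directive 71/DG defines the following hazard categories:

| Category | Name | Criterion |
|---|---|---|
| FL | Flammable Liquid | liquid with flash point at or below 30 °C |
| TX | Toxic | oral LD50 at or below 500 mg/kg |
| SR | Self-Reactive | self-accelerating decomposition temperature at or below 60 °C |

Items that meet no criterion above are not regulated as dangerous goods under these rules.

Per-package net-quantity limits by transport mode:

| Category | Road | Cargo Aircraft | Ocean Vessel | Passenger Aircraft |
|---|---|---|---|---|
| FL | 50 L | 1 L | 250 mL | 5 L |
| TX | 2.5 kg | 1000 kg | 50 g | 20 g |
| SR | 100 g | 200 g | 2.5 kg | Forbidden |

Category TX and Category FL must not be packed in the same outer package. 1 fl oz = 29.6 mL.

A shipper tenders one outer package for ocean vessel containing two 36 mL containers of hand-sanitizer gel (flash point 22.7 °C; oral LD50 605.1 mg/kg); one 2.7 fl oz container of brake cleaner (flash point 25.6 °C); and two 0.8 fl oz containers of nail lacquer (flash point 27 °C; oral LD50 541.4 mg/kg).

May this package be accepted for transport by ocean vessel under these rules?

Yes

Hand-sanitizer gel: flash point 22.7 °C ≤ 30 °C → Category FL (Flammable Liquid).
Flash point 25.6 °C meets the Category FL criterion (Flammable Liquid), so the brake cleaner is Category FL.
Nail lacquer: flash point 27 °C ≤ 30 °C → Category FL (Flammable Liquid).
Category FL net quantity: (two 36 mL containers = 72 mL) + (one 2.7 fl oz container = 79.92 mL) + (two 0.8 fl oz containers = 47.36 mL) = 199.28 mL.
199.28 mL is within the ocean vessel limit of 250 mL for Category FL.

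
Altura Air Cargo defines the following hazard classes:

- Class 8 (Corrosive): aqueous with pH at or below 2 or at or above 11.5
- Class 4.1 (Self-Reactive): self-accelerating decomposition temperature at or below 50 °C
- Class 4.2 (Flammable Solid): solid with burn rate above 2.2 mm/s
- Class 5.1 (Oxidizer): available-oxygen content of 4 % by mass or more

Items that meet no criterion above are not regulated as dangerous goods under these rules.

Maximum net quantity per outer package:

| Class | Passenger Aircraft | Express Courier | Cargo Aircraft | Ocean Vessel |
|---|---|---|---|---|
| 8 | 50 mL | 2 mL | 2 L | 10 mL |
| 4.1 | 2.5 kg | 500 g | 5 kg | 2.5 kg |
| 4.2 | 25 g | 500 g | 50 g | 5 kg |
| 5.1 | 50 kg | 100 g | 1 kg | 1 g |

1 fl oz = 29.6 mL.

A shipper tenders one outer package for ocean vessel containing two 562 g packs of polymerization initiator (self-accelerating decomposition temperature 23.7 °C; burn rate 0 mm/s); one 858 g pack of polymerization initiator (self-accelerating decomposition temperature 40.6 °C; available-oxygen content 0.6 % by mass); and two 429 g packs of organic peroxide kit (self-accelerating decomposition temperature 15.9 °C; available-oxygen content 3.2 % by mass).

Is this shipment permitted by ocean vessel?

No

Polymerization initiator: self-accelerating decomposition temperature 23.7 °C ≤ 50 °C → Class 4.1 (Self-Reactive).
Polymerization initiator: self-accelerating decomposition temperature 40.6 °C ≤ 50 °C → Class 4.1 (Self-Reactive).
With self-accelerating decomposition temperature 15.9 °C (≤ 50 °C), the organic peroxide kit falls in Class 4.1.
Class 4.1 net quantity: (two 562 g packs = 1.124 kg) + 858 g + (two 429 g packs = 858 g) = 2.84 kg.
2.84 kg exceeds the ocean vessel limit of 2.5 kg for Class 4.1.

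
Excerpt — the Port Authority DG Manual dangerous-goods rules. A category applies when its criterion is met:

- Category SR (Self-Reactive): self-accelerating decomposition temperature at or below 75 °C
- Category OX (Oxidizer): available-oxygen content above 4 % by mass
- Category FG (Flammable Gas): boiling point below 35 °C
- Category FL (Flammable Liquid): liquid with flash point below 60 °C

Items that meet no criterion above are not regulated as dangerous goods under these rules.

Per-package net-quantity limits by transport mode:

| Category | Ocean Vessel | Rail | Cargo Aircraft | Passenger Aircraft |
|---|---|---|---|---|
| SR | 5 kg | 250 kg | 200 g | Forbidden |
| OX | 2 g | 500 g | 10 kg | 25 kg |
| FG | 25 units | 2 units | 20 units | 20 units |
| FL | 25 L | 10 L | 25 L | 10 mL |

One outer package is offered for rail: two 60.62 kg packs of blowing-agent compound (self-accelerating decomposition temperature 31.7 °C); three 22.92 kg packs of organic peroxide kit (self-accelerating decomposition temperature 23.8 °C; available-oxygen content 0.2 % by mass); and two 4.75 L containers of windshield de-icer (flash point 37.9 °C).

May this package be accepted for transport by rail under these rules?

Yes

Self-accelerating decomposition temperature 31.7 °C meets the Category SR criterion (Self-Reactive), so the blowing-agent compound is Category SR.
With self-accelerating decomposition temperature 23.8 °C (≤ 75 °C), the organic peroxide kit falls in Category SR.
Windshield de-icer: flash point 37.9 °C < 60 °C → Category FL (Flammable Liquid).
Total Category SR: (two 60.62 kg packs = 121.24 kg) + (three 22.92 kg packs = 68.76 kg) = 190 kg.
190 kg ≤ 250 kg (rail limit, Category SR) — within limit.
Category FL quantity: two 4.75 L containers = 9.5 L.
That is within the Category FL rail limit of 10 L.
Every hazard category is within its rail limit and no segregation rule is violated.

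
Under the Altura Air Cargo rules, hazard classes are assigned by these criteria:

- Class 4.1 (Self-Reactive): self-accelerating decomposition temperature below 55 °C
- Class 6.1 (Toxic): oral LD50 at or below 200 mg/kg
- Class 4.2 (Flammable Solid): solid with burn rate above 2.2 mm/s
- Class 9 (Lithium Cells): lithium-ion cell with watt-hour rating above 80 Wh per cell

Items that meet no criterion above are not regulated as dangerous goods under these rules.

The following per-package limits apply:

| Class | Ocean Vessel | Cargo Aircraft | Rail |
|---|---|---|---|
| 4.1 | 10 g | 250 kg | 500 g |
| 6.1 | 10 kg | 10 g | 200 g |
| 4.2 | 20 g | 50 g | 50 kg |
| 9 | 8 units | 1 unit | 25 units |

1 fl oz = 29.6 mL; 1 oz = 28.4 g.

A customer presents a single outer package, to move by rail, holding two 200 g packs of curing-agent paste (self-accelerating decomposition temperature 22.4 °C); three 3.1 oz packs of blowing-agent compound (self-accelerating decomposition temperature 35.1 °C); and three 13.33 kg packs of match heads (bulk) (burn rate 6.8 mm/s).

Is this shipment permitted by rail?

Curing-agent paste: self-accelerating decomposition temperature 22.4 °C < 55 °C → Class 4.1 (Self-Reactive).
With self-accelerating decomposition temperature 35.1 °C (< 55 °C), the blowing-agent compound falls in Class 4.1.
Match heads (bulk): burn rate 6.8 mm/s > 2.2 mm/s → Class 4.2 (Flammable Solid).
Total Class 4.1: (two 200 g packs = 400 g) + (three 3.1 oz packs = 264.12 g) = 664.12 g.
That exceeds the Class 4.1 rail limit of 500 g.
Class 4.2 quantity: three 13.33 kg packs = 39.99 kg.
39.99 kg is within the rail limit of 50 kg for Class 4.2.

No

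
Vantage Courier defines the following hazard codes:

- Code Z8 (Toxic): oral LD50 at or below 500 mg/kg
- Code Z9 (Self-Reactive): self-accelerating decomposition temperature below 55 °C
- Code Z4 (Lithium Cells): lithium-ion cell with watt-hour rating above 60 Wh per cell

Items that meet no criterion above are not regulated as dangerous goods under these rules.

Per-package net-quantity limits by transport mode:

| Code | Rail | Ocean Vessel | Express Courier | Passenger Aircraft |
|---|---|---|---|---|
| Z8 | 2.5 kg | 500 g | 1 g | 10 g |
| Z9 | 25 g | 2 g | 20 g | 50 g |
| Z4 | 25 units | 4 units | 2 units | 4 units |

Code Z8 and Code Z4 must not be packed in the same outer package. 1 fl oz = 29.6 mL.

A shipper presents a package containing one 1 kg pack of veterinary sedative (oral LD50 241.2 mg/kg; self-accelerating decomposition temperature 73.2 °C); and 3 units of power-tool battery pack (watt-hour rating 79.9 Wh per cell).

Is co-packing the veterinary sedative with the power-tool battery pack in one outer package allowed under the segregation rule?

No

Veterinary sedative: oral LD50 241.2 mg/kg ≤ 500 mg/kg → Code Z8 (Toxic).
With watt-hour rating 79.9 Wh per cell (> 60 Wh per cell), the power-tool battery pack falls in Code Z4.
Code Z8 and Code Z4 may not share an outer package.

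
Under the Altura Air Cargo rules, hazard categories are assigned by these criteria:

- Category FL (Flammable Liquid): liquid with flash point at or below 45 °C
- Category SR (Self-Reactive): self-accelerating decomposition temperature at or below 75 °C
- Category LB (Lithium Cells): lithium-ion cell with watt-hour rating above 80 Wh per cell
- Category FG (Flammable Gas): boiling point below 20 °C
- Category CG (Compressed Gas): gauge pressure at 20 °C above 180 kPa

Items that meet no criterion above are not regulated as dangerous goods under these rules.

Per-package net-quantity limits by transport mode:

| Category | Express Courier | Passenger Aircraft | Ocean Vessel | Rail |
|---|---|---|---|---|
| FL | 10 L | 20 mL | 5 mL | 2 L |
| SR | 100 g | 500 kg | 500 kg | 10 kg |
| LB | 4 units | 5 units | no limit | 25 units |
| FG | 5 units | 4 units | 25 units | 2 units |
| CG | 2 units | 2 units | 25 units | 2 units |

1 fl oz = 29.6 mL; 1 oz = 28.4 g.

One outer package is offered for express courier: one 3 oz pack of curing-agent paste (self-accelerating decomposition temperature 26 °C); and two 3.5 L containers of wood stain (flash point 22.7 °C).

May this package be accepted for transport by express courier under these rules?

Self-accelerating decomposition temperature 26 °C meets the Category SR criterion (Self-Reactive), so the curing-agent paste is Category SR.
Wood stain: flash point 22.7 °C ≤ 45 °C → Category FL (Flammable Liquid).
Category FL quantity: two 3.5 L containers = 7 L.
That is within the Category FL express courier limit of 10 L.
Category SR quantity: one 3 oz pack = 85.2 g.
85.2 g is within the express courier limit of 100 g for Category SR.
Every hazard category is within its express courier limit and no segregation rule is violated.

Yes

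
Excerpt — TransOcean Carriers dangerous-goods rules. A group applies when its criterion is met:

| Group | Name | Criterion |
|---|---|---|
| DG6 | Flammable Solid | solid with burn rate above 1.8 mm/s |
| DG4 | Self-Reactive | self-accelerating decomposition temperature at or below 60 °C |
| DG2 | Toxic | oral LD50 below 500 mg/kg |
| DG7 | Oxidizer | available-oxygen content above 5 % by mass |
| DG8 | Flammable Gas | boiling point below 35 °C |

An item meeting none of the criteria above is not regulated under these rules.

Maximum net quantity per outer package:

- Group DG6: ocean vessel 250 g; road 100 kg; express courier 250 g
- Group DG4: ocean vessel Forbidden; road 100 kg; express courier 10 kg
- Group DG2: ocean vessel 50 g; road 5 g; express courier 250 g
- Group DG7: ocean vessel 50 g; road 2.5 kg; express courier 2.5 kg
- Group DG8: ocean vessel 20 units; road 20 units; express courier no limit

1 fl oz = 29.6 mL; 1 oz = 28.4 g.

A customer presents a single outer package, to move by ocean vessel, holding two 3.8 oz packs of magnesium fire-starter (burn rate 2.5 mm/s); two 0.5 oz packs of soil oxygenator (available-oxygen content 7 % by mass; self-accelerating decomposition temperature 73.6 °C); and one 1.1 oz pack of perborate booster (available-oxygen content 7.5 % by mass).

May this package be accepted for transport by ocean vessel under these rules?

With burn rate 2.5 mm/s (> 1.8 mm/s), the magnesium fire-starter falls in Group DG6.
Available-oxygen content 7 % by mass meets the Group DG7 criterion (Oxidizer), so the soil oxygenator is Group DG7.
The perborate booster has available-oxygen content 7.5 % by mass, which is > 5 % by mass, so it is Group DG7 (Oxidizer).
Total Group DG7: (two 0.5 oz packs = 28.4 g) + (one 1.1 oz pack = 31.24 g) = 59.64 g.
59.64 g > 50 g (ocean vessel limit, Group DG7) — over the limit.
Group DG6 quantity: two 3.8 oz packs = 215.84 g.
215.84 g is within the ocean vessel limit of 250 g for Group DG6.

No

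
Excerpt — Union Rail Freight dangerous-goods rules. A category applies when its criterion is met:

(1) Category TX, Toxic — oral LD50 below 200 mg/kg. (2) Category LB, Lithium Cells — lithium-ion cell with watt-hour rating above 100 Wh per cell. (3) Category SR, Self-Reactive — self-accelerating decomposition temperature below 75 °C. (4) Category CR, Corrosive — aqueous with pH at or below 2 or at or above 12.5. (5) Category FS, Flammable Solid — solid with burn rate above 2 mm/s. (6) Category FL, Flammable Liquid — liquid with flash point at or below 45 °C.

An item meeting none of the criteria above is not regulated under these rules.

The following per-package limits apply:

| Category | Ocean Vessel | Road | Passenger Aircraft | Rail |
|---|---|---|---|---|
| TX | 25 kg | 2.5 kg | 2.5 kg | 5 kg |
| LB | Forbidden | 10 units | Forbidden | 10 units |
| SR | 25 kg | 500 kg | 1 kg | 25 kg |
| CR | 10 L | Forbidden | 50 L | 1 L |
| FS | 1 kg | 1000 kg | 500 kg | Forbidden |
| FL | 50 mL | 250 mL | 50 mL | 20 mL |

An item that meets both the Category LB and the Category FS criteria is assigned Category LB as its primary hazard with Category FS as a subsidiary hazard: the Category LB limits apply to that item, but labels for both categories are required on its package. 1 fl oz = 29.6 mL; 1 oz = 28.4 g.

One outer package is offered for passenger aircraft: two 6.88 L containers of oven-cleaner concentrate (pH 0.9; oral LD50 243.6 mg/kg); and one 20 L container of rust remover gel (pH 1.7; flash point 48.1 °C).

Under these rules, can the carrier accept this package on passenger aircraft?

Yes

With pH 0.9 (≤ 2), the oven-cleaner concentrate falls in Category CR.
pH 1.7 meets the Category CR criterion (Corrosive), so the rust remover gel is Category CR.
Total Category CR: (two 6.88 L containers = 13.76 L) + 20 L = 33.76 L.
33.76 L is within the passenger aircraft limit of 50 L for Category CR.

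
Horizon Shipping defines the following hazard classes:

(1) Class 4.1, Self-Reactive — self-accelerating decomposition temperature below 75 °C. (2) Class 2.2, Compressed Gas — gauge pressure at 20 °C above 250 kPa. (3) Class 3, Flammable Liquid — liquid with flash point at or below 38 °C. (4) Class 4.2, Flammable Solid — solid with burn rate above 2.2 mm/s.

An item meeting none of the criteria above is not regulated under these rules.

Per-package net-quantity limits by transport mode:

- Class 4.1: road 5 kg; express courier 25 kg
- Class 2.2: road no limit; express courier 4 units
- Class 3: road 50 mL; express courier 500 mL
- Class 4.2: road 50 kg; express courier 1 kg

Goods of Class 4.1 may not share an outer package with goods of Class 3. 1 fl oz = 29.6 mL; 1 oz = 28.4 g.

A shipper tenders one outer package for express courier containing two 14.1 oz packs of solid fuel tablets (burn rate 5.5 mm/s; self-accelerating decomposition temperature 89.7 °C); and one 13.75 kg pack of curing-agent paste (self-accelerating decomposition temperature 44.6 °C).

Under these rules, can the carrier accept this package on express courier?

Burn rate 5.5 mm/s meets the Class 4.2 criterion (Flammable Solid), so the solid fuel tablets are Class 4.2.
Curing-agent paste: self-accelerating decomposition temperature 44.6 °C < 75 °C → Class 4.1 (Self-Reactive).
Class 4.2 quantity: two 14.1 oz packs = 800.88 g.
800.88 g is within the express courier limit of 1 kg for Class 4.2.
Class 4.1 quantity: 13.75 kg.
13.75 kg is within the express courier limit of 25 kg for Class 4.1.
The segregation rule (Class 4.1 with Class 3) does not apply to Class 4.2 with Class 4.1.
Every hazard class is within its express courier limit and no segregation rule is violated.

Yes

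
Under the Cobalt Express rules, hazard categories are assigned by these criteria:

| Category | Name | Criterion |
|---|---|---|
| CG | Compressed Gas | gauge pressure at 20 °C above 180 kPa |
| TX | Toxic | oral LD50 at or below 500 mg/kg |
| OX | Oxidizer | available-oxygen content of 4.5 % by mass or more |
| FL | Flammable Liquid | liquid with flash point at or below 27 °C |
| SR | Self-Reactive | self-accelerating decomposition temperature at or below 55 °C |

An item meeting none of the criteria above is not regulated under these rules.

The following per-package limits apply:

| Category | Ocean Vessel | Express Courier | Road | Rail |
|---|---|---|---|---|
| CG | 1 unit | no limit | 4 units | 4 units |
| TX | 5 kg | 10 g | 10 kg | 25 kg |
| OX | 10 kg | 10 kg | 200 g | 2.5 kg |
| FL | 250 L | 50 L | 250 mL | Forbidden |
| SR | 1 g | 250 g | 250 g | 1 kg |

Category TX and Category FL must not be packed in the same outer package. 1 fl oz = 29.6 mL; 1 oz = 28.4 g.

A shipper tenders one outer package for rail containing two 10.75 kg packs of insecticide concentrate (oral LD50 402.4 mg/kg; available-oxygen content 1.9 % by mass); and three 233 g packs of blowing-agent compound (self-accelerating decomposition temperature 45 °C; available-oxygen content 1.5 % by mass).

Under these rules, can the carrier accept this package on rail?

Yes

The insecticide concentrate has oral LD50 402.4 mg/kg, which is ≤ 500 mg/kg, so it is Category TX (Toxic).
Blowing-agent compound: self-accelerating decomposition temperature 45 °C ≤ 55 °C → Category SR (Self-Reactive).
Category TX quantity: two 10.75 kg packs = 21.5 kg.
21.5 kg ≤ 25 kg (rail limit, Category TX) — within limit.
Category SR quantity: three 233 g packs = 699 g.
699 g ≤ 1 kg (rail limit, Category SR) — within limit.
The segregation rule (Category TX with Category FL) does not apply to Category TX with Category SR.
Every hazard category is within its rail limit and no segregation rule is violated.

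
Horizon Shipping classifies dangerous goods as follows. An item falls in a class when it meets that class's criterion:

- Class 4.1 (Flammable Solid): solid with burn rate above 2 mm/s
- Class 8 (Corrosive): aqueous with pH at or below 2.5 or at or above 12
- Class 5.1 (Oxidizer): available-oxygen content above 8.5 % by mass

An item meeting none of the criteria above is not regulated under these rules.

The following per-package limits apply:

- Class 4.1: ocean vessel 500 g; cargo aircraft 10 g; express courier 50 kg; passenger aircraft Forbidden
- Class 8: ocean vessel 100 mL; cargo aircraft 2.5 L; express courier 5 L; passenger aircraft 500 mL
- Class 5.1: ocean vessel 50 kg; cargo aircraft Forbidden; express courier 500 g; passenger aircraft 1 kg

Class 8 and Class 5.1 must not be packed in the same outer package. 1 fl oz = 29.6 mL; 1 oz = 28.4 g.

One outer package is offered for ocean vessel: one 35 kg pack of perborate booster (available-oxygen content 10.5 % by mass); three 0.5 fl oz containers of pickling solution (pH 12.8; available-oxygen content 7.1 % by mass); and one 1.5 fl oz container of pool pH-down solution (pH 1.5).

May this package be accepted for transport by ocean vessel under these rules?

The perborate booster has available-oxygen content 10.5 % by mass, which is > 8.5 % by mass, so it is Class 5.1 (Oxidizer).
Pickling solution: pH 12.8 ≥ 12 → Class 8 (Corrosive).
pH 1.5 meets the Class 8 criterion (Corrosive), so the pool pH-down solution is Class 8.
Class 8 net quantity: (three 0.5 fl oz containers = 44.4 mL) + (one 1.5 fl oz container = 44.4 mL) = 88.8 mL.
88.8 mL ≤ 100 mL (ocean vessel limit, Class 8) — within limit.
Class 5.1 quantity: 35 kg.
35 kg is within the ocean vessel limit of 50 kg for Class 5.1.
Class 8 and Class 5.1 may not share an outer package.

No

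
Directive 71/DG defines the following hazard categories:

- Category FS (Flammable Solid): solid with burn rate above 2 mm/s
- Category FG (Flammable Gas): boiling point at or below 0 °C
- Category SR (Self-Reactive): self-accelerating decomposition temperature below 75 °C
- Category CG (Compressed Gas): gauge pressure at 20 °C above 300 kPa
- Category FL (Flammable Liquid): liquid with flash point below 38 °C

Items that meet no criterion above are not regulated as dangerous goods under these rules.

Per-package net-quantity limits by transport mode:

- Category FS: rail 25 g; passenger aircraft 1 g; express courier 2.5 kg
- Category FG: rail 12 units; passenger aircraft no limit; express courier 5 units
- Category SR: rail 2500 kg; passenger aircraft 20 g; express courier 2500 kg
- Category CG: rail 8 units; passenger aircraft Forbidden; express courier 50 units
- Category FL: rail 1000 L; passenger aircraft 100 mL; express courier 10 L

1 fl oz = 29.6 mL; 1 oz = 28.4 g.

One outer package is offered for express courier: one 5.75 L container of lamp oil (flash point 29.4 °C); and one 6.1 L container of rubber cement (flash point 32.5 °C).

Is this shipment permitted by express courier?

Lamp oil: flash point 29.4 °C < 38 °C → Category FL (Flammable Liquid).
The rubber cement has flash point 32.5 °C, which is < 38 °C, so it is Category FL (Flammable Liquid).
Total Category FL: 5.75 L + 6.1 L = 11.85 L.
11.85 L > 10 L (express courier limit, Category FL) — over the limit.

No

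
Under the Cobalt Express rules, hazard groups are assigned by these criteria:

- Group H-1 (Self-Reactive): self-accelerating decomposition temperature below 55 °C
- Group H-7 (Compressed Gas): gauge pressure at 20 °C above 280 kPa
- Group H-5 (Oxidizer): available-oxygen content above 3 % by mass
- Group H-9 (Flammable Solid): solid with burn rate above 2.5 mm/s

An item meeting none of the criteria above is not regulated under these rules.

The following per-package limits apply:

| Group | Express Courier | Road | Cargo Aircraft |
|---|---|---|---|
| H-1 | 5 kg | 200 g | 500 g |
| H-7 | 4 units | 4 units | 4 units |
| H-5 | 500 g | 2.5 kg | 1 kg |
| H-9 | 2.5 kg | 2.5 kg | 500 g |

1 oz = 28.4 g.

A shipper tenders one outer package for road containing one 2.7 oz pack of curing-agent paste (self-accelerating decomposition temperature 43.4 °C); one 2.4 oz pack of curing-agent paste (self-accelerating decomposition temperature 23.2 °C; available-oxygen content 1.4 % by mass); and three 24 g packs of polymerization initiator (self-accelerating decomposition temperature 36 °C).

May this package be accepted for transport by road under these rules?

With self-accelerating decomposition temperature 43.4 °C (< 55 °C), the curing-agent paste falls in Group H-1.
The curing-agent paste has self-accelerating decomposition temperature 23.2 °C, which is < 55 °C, so it is Group H-1 (Self-Reactive).
Self-accelerating decomposition temperature 36 °C meets the Group H-1 criterion (Self-Reactive), so the polymerization initiator is Group H-1.
Group H-1 net quantity: (one 2.7 oz pack = 76.68 g) + (one 2.4 oz pack = 68.16 g) + (three 24 g packs = 72 g) = 216.84 g.
That exceeds the Group H-1 road limit of 200 g.

No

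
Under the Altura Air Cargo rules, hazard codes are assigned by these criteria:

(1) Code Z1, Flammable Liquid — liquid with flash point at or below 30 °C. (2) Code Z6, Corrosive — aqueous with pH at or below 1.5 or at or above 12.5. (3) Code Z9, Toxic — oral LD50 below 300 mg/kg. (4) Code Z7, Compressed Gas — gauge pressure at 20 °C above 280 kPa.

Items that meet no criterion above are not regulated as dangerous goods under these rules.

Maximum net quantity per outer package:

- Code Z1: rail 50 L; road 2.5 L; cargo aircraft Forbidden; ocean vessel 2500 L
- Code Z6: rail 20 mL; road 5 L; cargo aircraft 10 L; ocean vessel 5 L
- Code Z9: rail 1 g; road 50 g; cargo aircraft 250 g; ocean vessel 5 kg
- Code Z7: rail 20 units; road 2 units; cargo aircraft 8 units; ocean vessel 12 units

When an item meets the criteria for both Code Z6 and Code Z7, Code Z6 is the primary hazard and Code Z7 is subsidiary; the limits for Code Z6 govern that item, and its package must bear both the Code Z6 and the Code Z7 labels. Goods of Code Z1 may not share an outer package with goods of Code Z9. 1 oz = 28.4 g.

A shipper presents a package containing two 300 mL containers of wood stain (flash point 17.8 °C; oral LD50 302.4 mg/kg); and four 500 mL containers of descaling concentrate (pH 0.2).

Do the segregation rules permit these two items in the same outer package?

The wood stain has flash point 17.8 °C, which is ≤ 30 °C, so it is Code Z1 (Flammable Liquid).
Descaling concentrate: pH 0.2 ≤ 1.5 → Code Z6 (Corrosive).
No segregation rule bars Code Z1 with Code Z6.

Yes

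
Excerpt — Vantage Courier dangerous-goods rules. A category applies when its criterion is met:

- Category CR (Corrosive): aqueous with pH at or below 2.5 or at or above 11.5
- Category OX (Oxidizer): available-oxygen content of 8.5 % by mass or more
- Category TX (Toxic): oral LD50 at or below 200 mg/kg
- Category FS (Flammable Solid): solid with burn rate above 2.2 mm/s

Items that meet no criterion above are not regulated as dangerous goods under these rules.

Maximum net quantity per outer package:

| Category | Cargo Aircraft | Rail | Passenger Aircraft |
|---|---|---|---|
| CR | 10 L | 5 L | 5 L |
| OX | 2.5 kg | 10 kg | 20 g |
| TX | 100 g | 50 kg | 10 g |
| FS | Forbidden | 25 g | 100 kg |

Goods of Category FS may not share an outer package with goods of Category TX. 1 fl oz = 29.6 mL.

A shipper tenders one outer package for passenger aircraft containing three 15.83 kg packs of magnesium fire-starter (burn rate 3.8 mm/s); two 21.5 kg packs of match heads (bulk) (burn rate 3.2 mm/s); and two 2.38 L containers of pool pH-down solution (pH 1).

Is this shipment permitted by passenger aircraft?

Yes

The magnesium fire-starter has burn rate 3.8 mm/s, which is > 2.2 mm/s, so it is Category FS (Flammable Solid).
With burn rate 3.2 mm/s (> 2.2 mm/s), the match heads (bulk) fall in Category FS.
Pool pH-down solution: pH 1 ≤ 2.5 → Category CR (Corrosive).
Total Category FS: (three 15.83 kg packs = 47.49 kg) + (two 21.5 kg packs = 43 kg) = 90.49 kg.
That is within the Category FS passenger aircraft limit of 100 kg.
Category CR quantity: two 2.38 L containers = 4.76 L.
That is within the Category CR passenger aircraft limit of 5 L.
The segregation rule (Category FS with Category TX) does not apply to Category FS with Category CR.
Every hazard category is within its passenger aircraft limit and no segregation rule is violated.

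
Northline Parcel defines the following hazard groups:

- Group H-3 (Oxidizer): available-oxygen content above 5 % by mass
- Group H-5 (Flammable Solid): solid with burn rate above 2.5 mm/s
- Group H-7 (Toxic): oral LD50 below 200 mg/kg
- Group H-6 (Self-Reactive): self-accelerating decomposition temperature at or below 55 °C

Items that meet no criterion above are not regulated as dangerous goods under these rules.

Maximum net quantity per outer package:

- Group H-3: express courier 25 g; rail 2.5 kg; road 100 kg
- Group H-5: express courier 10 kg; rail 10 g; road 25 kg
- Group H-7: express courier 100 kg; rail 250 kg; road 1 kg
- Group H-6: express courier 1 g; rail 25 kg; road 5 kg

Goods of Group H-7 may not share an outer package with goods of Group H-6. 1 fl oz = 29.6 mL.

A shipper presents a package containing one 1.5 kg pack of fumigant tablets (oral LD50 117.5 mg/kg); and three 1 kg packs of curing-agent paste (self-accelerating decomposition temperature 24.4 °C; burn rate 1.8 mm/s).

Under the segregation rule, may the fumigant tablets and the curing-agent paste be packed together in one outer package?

With oral LD50 117.5 mg/kg (< 200 mg/kg), the fumigant tablets fall in Group H-7.
Self-accelerating decomposition temperature 24.4 °C meets the Group H-6 criterion (Self-Reactive), so the curing-agent paste is Group H-6.
Group H-7 and Group H-6 may not share an outer package.

No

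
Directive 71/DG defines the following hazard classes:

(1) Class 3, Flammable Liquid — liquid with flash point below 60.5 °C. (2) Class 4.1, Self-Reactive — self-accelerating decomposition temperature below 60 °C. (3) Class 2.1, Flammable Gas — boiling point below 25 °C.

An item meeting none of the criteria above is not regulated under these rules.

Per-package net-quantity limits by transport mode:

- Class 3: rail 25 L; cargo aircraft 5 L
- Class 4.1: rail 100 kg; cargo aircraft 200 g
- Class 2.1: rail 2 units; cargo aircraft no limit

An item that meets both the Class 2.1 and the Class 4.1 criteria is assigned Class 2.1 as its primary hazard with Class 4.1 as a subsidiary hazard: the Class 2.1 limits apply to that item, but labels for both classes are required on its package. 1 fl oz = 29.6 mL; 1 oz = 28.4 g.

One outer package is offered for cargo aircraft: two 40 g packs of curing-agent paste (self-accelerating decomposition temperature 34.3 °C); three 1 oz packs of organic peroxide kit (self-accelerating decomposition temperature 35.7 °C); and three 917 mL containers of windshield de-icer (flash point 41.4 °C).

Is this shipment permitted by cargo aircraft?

Yes

With self-accelerating decomposition temperature 34.3 °C (< 60 °C), the curing-agent paste falls in Class 4.1.
Organic peroxide kit: self-accelerating decomposition temperature 35.7 °C < 60 °C → Class 4.1 (Self-Reactive).
With flash point 41.4 °C (< 60.5 °C), the windshield de-icer falls in Class 3.
Total Class 4.1: (two 40 g packs = 80 g) + (three 1 oz packs = 85.2 g) = 165.2 g.
That is within the Class 4.1 cargo aircraft limit of 200 g.
Class 3 quantity: three 917 mL containers = 2.751 L.
2.751 L is within the cargo aircraft limit of 5 L for Class 3.
Every hazard class is within its cargo aircraft limit and no segregation rule is violated.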